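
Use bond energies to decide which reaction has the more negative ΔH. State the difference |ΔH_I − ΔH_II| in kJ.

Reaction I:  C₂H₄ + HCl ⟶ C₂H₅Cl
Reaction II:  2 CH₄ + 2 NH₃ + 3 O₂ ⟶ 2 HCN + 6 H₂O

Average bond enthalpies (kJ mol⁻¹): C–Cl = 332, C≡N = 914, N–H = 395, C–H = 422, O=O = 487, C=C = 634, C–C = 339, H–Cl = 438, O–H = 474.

Reaction II, by 1132 kJ

Reaction I:
  Bonds broken (reactants):
    C–H: 4 × 422 = 1688
    C=C: 1 × 634 = 634
    H–Cl: 1 × 438 = 438
    Σ(broken) = 2760 kJ
  Bonds formed (products):
    C–C: 1 × 339 = 339
    C–Cl: 1 × 332 = 332
    C–H: 5 × 422 = 2110
    Σ(formed) = 2781 kJ
  ΔH_I = 2760 − 2781 = −21 kJ
Reaction II:
  Bonds broken (reactants):
    C–H: 8 × 422 = 3376
    N–H: 6 × 395 = 2370
    O=O: 3 × 487 = 1461
    Σ(broken) = 7207 kJ
  Bonds formed (products):
    C≡N: 2 × 914 = 1828
    C–H: 2 × 422 = 844
    O–H: 12 × 474 = 5688
    Σ(formed) = 8360 kJ
  ΔH_II = 7207 − 8360 = −1153 kJ
ΔH_I − ΔH_II = +1132 kJ, so reaction II has the more negative ΔH; |ΔH_I − ΔH_II| = 1132 kJ.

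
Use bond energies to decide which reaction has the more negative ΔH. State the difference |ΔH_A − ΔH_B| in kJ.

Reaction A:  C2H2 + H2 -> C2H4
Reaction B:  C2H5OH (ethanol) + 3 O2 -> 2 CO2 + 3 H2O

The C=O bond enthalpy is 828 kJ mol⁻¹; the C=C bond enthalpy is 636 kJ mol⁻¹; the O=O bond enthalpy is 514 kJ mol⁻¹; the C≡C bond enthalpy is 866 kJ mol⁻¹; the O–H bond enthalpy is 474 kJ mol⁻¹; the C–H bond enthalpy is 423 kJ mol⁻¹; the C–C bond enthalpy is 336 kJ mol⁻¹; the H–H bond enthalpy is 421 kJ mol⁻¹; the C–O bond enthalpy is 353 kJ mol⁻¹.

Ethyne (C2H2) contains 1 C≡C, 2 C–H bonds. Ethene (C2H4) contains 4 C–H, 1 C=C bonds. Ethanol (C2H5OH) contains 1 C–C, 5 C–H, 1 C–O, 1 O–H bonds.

Reaction B, by 1141 kJ

Reaction A:
  Bonds broken (reactants):
    C≡C: 1 × 866 = 866
    C–H: 2 × 423 = 846
    H–H: 1 × 421 = 421
    Σ(broken) = 2133 kJ
  Bonds formed (products):
    C–H: 4 × 423 = 1692
    C=C: 1 × 636 = 636
    Σ(formed) = 2328 kJ
  ΔH_A = 2133 − 2328 = −195 kJ
Reaction B:
  Bonds broken (reactants):
    C–C: 1 × 336 = 336
    C–H: 5 × 423 = 2115
    C–O: 1 × 353 = 353
    O–H: 1 × 474 = 474
    O=O: 3 × 514 = 1542
    Σ(broken) = 4820 kJ
  Bonds formed (products):
    C=O: 4 × 828 = 3312
    O–H: 6 × 474 = 2844
    Σ(formed) = 6156 kJ
  ΔH_B = 4820 − 6156 = −1336 kJ
ΔH_A − ΔH_B = +1141 kJ, so reaction B has the more negative ΔH; |ΔH_A − ΔH_B| = 1141 kJ.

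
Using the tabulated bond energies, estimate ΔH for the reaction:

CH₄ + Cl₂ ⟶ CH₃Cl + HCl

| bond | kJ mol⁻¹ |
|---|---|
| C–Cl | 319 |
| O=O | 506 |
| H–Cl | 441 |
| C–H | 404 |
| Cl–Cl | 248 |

Bonds broken (reactants):
  C–H: 4 × 404 = 1616
  Cl–Cl: 1 × 248 = 248
  Σ(broken) = 1864 kJ
Bonds formed (products):
  C–Cl: 1 × 319 = 319
  C–H: 3 × 404 = 1212
  H–Cl: 1 × 441 = 441
  Σ(formed) = 1972 kJ
ΔH = Σ(broken) − Σ(formed) = 1864 − 1972 = −108 kJ

ΔH ≈ −108 kJ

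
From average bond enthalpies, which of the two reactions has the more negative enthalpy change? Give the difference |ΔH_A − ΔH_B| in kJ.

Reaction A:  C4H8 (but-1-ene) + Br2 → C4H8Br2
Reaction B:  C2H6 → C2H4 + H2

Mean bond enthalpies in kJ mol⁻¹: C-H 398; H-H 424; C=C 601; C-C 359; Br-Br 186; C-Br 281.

Reaction A:
  Bonds broken (reactants):
    Br-Br: 1 × 186 = 186
    C-C: 2 × 359 = 718
    C-H: 8 × 398 = 3184
    C=C: 1 × 601 = 601
    Σ(broken) = 4689 kJ
  Bonds formed (products):
    C-Br: 2 × 281 = 562
    C-C: 3 × 359 = 1077
    C-H: 8 × 398 = 3184
    Σ(formed) = 4823 kJ
  ΔH_A = 4689 − 4823 = −134 kJ
Reaction B:
  Bonds broken (reactants):
    C-C: 1 × 359 = 359
    C-H: 6 × 398 = 2388
    Σ(broken) = 2747 kJ
  Bonds formed (products):
    C-H: 4 × 398 = 1592
    C=C: 1 × 601 = 601
    H-H: 1 × 424 = 424
    Σ(formed) = 2617 kJ
  ΔH_B = 2747 − 2617 = +130 kJ
ΔH_A − ΔH_B = −264 kJ, so reaction A has the more negative ΔH; |ΔH_A − ΔH_B| = 264 kJ.

Reaction A, by 264 kJ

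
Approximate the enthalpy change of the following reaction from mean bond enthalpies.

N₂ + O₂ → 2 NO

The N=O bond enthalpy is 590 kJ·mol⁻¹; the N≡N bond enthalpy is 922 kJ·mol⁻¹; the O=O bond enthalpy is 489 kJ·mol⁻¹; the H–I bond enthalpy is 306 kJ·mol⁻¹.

ΔH ≈ +231 kJ

Bonds broken (reactants):
  N≡N: 1 × 922 = 922
  O=O: 1 × 489 = 489
  Σ(broken) = 1411 kJ
Bonds formed (products):
  N=O: 2 × 590 = 1180
  Σ(formed) = 1180 kJ
ΔH = Σ(broken) − Σ(formed) = 1411 − 1180 = +231 kJ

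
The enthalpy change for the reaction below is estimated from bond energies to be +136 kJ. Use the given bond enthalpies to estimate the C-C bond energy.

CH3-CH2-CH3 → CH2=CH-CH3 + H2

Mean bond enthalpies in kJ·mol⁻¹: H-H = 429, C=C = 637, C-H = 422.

Let D be the C-C bond energy.
Σ(broken) = 2×D + 8×422 = 3376 + 2D
Σ(formed) = 1×D + 6×422 + 1×637 + 1×429 = 3598 + D
ΔH = Σ(broken) − Σ(formed) = (3376 + 2D) − (3598 + D) = −222 + D
Setting this equal to +136 kJ gives D = 358 kJ/mol.

D(C-C) ≈ 358 kJ/mol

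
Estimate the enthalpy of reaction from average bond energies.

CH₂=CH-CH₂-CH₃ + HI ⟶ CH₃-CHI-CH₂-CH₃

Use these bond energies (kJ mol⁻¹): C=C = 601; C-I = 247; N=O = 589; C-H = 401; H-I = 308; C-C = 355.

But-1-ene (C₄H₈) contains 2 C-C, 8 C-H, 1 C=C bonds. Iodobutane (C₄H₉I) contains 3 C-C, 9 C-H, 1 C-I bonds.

ΔH ≈ −94 kJ

Bonds broken (reactants):
  C-C: 2 × 355 = 710
  C-H: 8 × 401 = 3208
  C=C: 1 × 601 = 601
  H-I: 1 × 308 = 308
  Σ(broken) = 4827 kJ
Bonds formed (products):
  C-C: 3 × 355 = 1065
  C-H: 9 × 401 = 3609
  C-I: 1 × 247 = 247
  Σ(formed) = 4921 kJ
ΔH = Σ(broken) − Σ(formed) = 4827 − 4921 = −94 kJ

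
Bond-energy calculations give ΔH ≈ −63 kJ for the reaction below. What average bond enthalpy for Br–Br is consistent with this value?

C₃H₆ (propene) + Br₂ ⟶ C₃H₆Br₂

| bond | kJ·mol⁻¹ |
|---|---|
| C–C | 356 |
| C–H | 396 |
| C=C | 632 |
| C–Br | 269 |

Let D be the Br–Br bond energy.
Σ(broken) = 1×D + 1×356 + 6×396 + 1×632 = 3364 + D
Σ(formed) = 2×269 + 2×356 + 6×396 = 3626
ΔH = Σ(broken) − Σ(formed) = (3364 + D) − (3626) = −262 + D
Setting this equal to −63 kJ gives D = 199 kJ/mol.

D(Br–Br) ≈ 199 kJ/mol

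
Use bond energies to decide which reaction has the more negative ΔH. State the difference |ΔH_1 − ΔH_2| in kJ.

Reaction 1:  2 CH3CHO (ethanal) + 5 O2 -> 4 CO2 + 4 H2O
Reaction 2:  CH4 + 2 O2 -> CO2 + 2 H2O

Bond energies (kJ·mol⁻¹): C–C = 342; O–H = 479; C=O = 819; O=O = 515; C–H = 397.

Reaction 1:
  Bonds broken (reactants):
    C–C: 2 × 342 = 684
    C–H: 8 × 397 = 3176
    C=O: 2 × 819 = 1638
    O=O: 5 × 515 = 2575
    Σ(broken) = 8073 kJ
  Bonds formed (products):
    C=O: 8 × 819 = 6552
    O–H: 8 × 479 = 3832
    Σ(formed) = 10384 kJ
  ΔH_1 = 8073 − 10384 = −2311 kJ
Reaction 2:
  Bonds broken (reactants):
    C–H: 4 × 397 = 1588
    O=O: 2 × 515 = 1030
    Σ(broken) = 2618 kJ
  Bonds formed (products):
    C=O: 2 × 819 = 1638
    O–H: 4 × 479 = 1916
    Σ(formed) = 3554 kJ
  ΔH_2 = 2618 − 3554 = −936 kJ
ΔH_1 − ΔH_2 = −1375 kJ, so reaction 1 has the more negative ΔH; |ΔH_1 − ΔH_2| = 1375 kJ.

Reaction 1, by 1375 kJ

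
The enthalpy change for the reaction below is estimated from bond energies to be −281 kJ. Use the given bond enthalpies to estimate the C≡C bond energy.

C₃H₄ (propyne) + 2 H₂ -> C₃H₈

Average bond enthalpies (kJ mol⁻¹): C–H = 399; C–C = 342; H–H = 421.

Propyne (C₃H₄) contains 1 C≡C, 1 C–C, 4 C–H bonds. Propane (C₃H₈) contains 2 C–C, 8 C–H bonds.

D(C≡C) ≈ 815 kJ/mol

Let D be the C≡C bond energy.
Σ(broken) = 1×D + 1×342 + 4×399 + 2×421 = 2780 + D
Σ(formed) = 2×342 + 8×399 = 3876
ΔH = Σ(broken) − Σ(formed) = (2780 + D) − (3876) = −1096 + D
Setting this equal to −281 kJ gives D = 815 kJ/mol.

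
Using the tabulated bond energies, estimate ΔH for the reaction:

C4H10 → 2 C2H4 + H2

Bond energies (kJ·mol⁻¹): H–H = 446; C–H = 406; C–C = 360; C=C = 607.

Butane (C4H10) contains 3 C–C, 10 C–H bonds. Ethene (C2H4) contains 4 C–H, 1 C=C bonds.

Bonds broken (reactants):
  C–C: 3 × 360 = 1080
  C–H: 10 × 406 = 4060
  Σ(broken) = 5140 kJ
Bonds formed (products):
  C–H: 8 × 406 = 3248
  C=C: 2 × 607 = 1214
  H–H: 1 × 446 = 446
  Σ(formed) = 4908 kJ
ΔH = Σ(broken) − Σ(formed) = 5140 − 4908 = +232 kJ

ΔH ≈ +232 kJ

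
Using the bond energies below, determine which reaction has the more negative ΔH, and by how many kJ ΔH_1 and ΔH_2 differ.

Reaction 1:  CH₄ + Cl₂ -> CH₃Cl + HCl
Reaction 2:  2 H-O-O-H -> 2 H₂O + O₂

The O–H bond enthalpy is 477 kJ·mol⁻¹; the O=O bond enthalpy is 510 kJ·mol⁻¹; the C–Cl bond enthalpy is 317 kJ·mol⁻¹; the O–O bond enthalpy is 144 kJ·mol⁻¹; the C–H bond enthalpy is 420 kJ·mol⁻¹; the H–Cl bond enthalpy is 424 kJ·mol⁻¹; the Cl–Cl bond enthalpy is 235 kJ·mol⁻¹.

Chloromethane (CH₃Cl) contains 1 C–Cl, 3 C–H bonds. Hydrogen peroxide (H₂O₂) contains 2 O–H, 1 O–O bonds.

Reaction 2, by 136 kJ

Reaction 1:
  Bonds broken (reactants):
    C–H: 4 × 420 = 1680
    Cl–Cl: 1 × 235 = 235
    Σ(broken) = 1915 kJ
  Bonds formed (products):
    C–Cl: 1 × 317 = 317
    C–H: 3 × 420 = 1260
    H–Cl: 1 × 424 = 424
    Σ(formed) = 2001 kJ
  ΔH_1 = 1915 − 2001 = −86 kJ
Reaction 2:
  Bonds broken (reactants):
    O–H: 4 × 477 = 1908
    O–O: 2 × 144 = 288
    Σ(broken) = 2196 kJ
  Bonds formed (products):
    O–H: 4 × 477 = 1908
    O=O: 1 × 510 = 510
    Σ(formed) = 2418 kJ
  ΔH_2 = 2196 − 2418 = −222 kJ
ΔH_1 − ΔH_2 = +136 kJ, so reaction 2 has the more negative ΔH; |ΔH_1 − ΔH_2| = 136 kJ.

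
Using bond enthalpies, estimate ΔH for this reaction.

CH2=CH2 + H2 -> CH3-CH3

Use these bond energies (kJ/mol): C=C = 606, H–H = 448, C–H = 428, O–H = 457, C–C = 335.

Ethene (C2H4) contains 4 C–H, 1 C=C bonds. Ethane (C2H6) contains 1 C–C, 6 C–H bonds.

ΔH ≈ −137 kJ

Bonds broken (reactants):
  C–H: 4 × 428 = 1712
  C=C: 1 × 606 = 606
  H–H: 1 × 448 = 448
  Σ(broken) = 2766 kJ
Bonds formed (products):
  C–C: 1 × 335 = 335
  C–H: 6 × 428 = 2568
  Σ(formed) = 2903 kJ
ΔH = Σ(broken) − Σ(formed) = 2766 − 2903 = −137 kJ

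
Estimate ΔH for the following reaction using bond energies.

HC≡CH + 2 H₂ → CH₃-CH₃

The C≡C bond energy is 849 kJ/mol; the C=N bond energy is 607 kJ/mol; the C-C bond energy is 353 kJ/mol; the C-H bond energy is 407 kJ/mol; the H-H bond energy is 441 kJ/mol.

Bonds broken (reactants):
  C≡C: 1 × 849 = 849
  C-H: 2 × 407 = 814
  H-H: 2 × 441 = 882
  Σ(broken) = 2545 kJ
Bonds formed (products):
  C-C: 1 × 353 = 353
  C-H: 6 × 407 = 2442
  Σ(formed) = 2795 kJ
ΔH = Σ(broken) − Σ(formed) = 2545 − 2795 = −250 kJ

ΔH ≈ −250 kJ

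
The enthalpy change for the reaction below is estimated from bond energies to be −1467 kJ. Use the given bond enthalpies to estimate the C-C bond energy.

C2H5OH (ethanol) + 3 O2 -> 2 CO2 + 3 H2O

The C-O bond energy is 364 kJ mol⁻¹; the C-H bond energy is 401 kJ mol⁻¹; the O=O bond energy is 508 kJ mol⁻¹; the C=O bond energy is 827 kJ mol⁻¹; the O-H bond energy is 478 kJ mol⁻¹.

D(C-C) ≈ 338 kJ/mol

Let D be the C-C bond energy.
Σ(broken) = 1×D + 5×401 + 1×364 + 1×478 + 3×508 = 4371 + D
Σ(formed) = 4×827 + 6×478 = 6176
ΔH = Σ(broken) − Σ(formed) = (4371 + D) − (6176) = −1805 + D
Setting this equal to −1467 kJ gives D = 338 kJ/mol.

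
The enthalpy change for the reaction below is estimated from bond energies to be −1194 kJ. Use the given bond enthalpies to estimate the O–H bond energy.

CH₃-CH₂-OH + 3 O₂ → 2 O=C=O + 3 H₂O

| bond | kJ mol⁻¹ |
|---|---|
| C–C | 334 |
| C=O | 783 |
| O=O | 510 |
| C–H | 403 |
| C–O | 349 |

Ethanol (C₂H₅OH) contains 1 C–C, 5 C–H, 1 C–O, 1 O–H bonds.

Let D be the O–H bond energy.
Σ(broken) = 1×334 + 5×403 + 1×349 + 1×D + 3×510 = 4228 + D
Σ(formed) = 4×783 + 6×D = 3132 + 6D
ΔH = Σ(broken) − Σ(formed) = (4228 + D) − (3132 + 6D) = +1096 − 5D
Setting this equal to −1194 kJ gives 5D = 2290, so D = 458 kJ/mol.

D(O–H) ≈ 458 kJ/mol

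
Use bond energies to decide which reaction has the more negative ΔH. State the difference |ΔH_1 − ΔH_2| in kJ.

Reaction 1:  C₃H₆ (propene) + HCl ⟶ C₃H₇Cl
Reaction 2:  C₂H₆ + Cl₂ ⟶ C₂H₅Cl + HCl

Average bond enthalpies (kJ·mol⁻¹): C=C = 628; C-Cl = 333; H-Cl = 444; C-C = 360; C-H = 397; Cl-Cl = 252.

Reaction 2, by 110 kJ

Reaction 1:
  Bonds broken (reactants):
    C-C: 1 × 360 = 360
    C-H: 6 × 397 = 2382
    C=C: 1 × 628 = 628
    H-Cl: 1 × 444 = 444
    Σ(broken) = 3814 kJ
  Bonds formed (products):
    C-C: 2 × 360 = 720
    C-Cl: 1 × 333 = 333
    C-H: 7 × 397 = 2779
    Σ(formed) = 3832 kJ
  ΔH_1 = 3814 − 3832 = −18 kJ
Reaction 2:
  Bonds broken (reactants):
    C-C: 1 × 360 = 360
    C-H: 6 × 397 = 2382
    Cl-Cl: 1 × 252 = 252
    Σ(broken) = 2994 kJ
  Bonds formed (products):
    C-C: 1 × 360 = 360
    C-Cl: 1 × 333 = 333
    C-H: 5 × 397 = 1985
    H-Cl: 1 × 444 = 444
    Σ(formed) = 3122 kJ
  ΔH_2 = 2994 − 3122 = −128 kJ
ΔH_1 − ΔH_2 = +110 kJ, so reaction 2 has the more negative ΔH; |ΔH_1 − ΔH_2| = 110 kJ.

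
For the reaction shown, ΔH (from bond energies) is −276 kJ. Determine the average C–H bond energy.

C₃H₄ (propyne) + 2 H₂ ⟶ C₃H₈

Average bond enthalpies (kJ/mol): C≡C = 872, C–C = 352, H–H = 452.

Let D be the C–H bond energy.
Σ(broken) = 1×872 + 1×352 + 4×D + 2×452 = 2128 + 4D
Σ(formed) = 2×352 + 8×D = 704 + 8D
ΔH = Σ(broken) − Σ(formed) = (2128 + 4D) − (704 + 8D) = +1424 − 4D
Setting this equal to −276 kJ gives 4D = 1700, so D = 425 kJ/mol.

D(C–H) ≈ 425 kJ/mol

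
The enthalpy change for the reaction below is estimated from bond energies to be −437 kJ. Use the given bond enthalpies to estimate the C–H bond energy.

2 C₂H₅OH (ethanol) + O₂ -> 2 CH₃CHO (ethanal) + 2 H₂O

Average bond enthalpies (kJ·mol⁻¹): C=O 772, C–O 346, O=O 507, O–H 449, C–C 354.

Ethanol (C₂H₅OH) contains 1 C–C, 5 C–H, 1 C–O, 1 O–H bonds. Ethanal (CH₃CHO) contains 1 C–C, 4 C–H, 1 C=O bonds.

D(C–H) ≈ 403 kJ/mol

Let D be the C–H bond energy.
Σ(broken) = 2×354 + 10×D + 2×346 + 2×449 + 1×507 = 2805 + 10D
Σ(formed) = 2×354 + 8×D + 2×772 + 4×449 = 4048 + 8D
ΔH = Σ(broken) − Σ(formed) = (2805 + 10D) − (4048 + 8D) = −1243 + 2D
Setting this equal to −437 kJ gives 2D = 806, so D = 403 kJ/mol.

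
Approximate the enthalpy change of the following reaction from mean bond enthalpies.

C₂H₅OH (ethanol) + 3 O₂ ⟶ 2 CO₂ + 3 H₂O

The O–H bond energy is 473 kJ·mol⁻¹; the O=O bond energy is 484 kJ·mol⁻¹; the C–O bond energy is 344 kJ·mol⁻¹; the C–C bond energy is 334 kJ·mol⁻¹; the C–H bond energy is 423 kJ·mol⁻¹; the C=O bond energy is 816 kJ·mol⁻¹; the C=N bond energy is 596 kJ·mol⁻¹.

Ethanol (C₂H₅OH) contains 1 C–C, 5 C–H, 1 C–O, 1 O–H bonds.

ΔH ≈ −1384 kJ

Bonds broken (reactants):
  C–C: 1 × 334 = 334
  C–H: 5 × 423 = 2115
  C–O: 1 × 344 = 344
  O–H: 1 × 473 = 473
  O=O: 3 × 484 = 1452
  Σ(broken) = 4718 kJ
Bonds formed (products):
  C=O: 4 × 816 = 3264
  O–H: 6 × 473 = 2838
  Σ(formed) = 6102 kJ
ΔH = Σ(broken) − Σ(formed) = 4718 − 6102 = −1384 kJ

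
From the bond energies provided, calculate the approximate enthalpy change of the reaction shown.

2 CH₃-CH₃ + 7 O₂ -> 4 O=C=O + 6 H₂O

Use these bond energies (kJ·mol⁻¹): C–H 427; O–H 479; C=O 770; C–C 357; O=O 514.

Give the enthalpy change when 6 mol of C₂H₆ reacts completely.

Bonds broken (reactants):
  C–C: 2 × 357 = 714
  C–H: 12 × 427 = 5124
  O=O: 7 × 514 = 3598
  Σ(broken) = 9436 kJ
Bonds formed (products):
  C=O: 8 × 770 = 6160
  O–H: 12 × 479 = 5748
  Σ(formed) = 11908 kJ
ΔH = Σ(broken) − Σ(formed) = 9436 − 11908 = −2472 kJ
For 3× the reaction as written: 3 × (−2472) = −7416 kJ

ΔH = −7416 kJ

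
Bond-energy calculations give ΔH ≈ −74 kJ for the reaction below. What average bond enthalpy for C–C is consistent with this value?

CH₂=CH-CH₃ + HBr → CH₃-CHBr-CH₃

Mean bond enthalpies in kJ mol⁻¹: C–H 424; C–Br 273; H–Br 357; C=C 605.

D(C–C) ≈ 339 kJ/mol

Let D be the C–C bond energy.
Σ(broken) = 1×D + 6×424 + 1×605 + 1×357 = 3506 + D
Σ(formed) = 1×273 + 2×D + 7×424 = 3241 + 2D
ΔH = Σ(broken) − Σ(formed) = (3506 + D) − (3241 + 2D) = +265 − D
Setting this equal to −74 kJ gives D = 339 kJ/mol.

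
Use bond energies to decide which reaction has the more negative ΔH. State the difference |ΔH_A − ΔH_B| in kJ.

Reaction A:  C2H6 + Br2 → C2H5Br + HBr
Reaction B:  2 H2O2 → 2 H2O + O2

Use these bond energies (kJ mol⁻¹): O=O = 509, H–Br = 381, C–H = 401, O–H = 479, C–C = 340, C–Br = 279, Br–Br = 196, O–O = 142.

Reaction B, by 162 kJ

Reaction A:
  Bonds broken (reactants):
    Br–Br: 1 × 196 = 196
    C–C: 1 × 340 = 340
    C–H: 6 × 401 = 2406
    Σ(broken) = 2942 kJ
  Bonds formed (products):
    C–Br: 1 × 279 = 279
    C–C: 1 × 340 = 340
    C–H: 5 × 401 = 2005
    H–Br: 1 × 381 = 381
    Σ(formed) = 3005 kJ
  ΔH_A = 2942 − 3005 = −63 kJ
Reaction B:
  Bonds broken (reactants):
    O–H: 4 × 479 = 1916
    O–O: 2 × 142 = 284
    Σ(broken) = 2200 kJ
  Bonds formed (products):
    O–H: 4 × 479 = 1916
    O=O: 1 × 509 = 509
    Σ(formed) = 2425 kJ
  ΔH_B = 2200 − 2425 = −225 kJ
ΔH_A − ΔH_B = +162 kJ, so reaction B has the more negative ΔH; |ΔH_A − ΔH_B| = 162 kJ.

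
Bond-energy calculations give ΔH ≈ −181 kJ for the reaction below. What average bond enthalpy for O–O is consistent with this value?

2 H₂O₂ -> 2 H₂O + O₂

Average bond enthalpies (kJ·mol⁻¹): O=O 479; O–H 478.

D(O–O) ≈ 149 kJ/mol

Let D be the O–O bond energy.
Σ(broken) = 4×478 + 2×D = 1912 + 2D
Σ(formed) = 4×478 + 1×479 = 2391
ΔH = Σ(broken) − Σ(formed) = (1912 + 2D) − (2391) = −479 + 2D
Setting this equal to −181 kJ gives 2D = 298, so D = 149 kJ/mol.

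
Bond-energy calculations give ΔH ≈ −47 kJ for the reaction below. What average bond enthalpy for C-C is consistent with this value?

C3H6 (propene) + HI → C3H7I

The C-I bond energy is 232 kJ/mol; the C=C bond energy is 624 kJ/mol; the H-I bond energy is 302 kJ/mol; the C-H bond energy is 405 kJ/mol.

Let D be the C-C bond energy.
Σ(broken) = 1×D + 6×405 + 1×624 + 1×302 = 3356 + D
Σ(formed) = 2×D + 7×405 + 1×232 = 3067 + 2D
ΔH = Σ(broken) − Σ(formed) = (3356 + D) − (3067 + 2D) = +289 − D
Setting this equal to −47 kJ gives D = 336 kJ/mol.

D(C-C) ≈ 336 kJ/mol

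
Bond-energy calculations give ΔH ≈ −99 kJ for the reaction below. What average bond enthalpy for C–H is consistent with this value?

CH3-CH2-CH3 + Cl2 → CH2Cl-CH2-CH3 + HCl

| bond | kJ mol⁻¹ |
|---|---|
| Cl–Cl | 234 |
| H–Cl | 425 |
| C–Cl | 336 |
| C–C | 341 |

Let D be the C–H bond energy.
Σ(broken) = 2×341 + 8×D + 1×234 = 916 + 8D
Σ(formed) = 2×341 + 1×336 + 7×D + 1×425 = 1443 + 7D
ΔH = Σ(broken) − Σ(formed) = (916 + 8D) − (1443 + 7D) = −527 + D
Setting this equal to −99 kJ gives D = 428 kJ/mol.

D(C–H) ≈ 428 kJ/mol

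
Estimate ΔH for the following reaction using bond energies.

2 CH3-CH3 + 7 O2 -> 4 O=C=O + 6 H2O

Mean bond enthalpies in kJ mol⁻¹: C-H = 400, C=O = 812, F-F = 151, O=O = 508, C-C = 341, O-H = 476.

ΔH ≈ −3170 kJ

Bonds broken (reactants):
  C-C: 2 × 341 = 682
  C-H: 12 × 400 = 4800
  O=O: 7 × 508 = 3556
  Σ(broken) = 9038 kJ
Bonds formed (products):
  C=O: 8 × 812 = 6496
  O-H: 12 × 476 = 5712
  Σ(formed) = 12208 kJ
ΔH = Σ(broken) − Σ(formed) = 9038 − 12208 = −3170 kJ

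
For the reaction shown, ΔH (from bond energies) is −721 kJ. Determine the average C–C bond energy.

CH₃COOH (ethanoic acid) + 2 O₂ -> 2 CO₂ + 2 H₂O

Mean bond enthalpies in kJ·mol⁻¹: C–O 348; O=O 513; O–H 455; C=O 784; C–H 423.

Let D be the C–C bond energy.
Σ(broken) = 1×D + 3×423 + 1×348 + 1×784 + 1×455 + 2×513 = 3882 + D
Σ(formed) = 4×784 + 4×455 = 4956
ΔH = Σ(broken) − Σ(formed) = (3882 + D) − (4956) = −1074 + D
Setting this equal to −721 kJ gives D = 353 kJ/mol.

D(C–C) ≈ 353 kJ/mol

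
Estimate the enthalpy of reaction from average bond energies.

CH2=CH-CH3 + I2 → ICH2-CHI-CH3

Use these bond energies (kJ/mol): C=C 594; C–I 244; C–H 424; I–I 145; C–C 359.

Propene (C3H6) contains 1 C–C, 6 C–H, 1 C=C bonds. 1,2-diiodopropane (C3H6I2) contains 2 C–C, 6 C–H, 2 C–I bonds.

ΔH ≈ −108 kJ

Bonds broken (reactants):
  C–C: 1 × 359 = 359
  C–H: 6 × 424 = 2544
  C=C: 1 × 594 = 594
  I–I: 1 × 145 = 145
  Σ(broken) = 3642 kJ
Bonds formed (products):
  C–C: 2 × 359 = 718
  C–H: 6 × 424 = 2544
  C–I: 2 × 244 = 488
  Σ(formed) = 3750 kJ
ΔH = Σ(broken) − Σ(formed) = 3642 − 3750 = −108 kJ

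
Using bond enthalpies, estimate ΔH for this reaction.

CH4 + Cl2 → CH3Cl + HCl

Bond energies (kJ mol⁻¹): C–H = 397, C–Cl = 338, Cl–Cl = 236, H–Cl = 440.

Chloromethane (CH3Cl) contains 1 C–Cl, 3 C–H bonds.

ΔH ≈ −145 kJ

Bonds broken (reactants):
  C–H: 4 × 397 = 1588
  Cl–Cl: 1 × 236 = 236
  Σ(broken) = 1824 kJ
Bonds formed (products):
  C–Cl: 1 × 338 = 338
  C–H: 3 × 397 = 1191
  H–Cl: 1 × 440 = 440
  Σ(formed) = 1969 kJ
ΔH = Σ(broken) − Σ(formed) = 1824 − 1969 = −145 kJ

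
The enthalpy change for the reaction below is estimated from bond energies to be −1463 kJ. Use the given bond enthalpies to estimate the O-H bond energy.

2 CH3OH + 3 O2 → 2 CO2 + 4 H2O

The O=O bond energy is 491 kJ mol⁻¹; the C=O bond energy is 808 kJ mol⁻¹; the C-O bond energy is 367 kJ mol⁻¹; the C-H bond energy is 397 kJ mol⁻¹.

Let D be the O-H bond energy.
Σ(broken) = 6×397 + 2×367 + 2×D + 3×491 = 4589 + 2D
Σ(formed) = 4×808 + 8×D = 3232 + 8D
ΔH = Σ(broken) − Σ(formed) = (4589 + 2D) − (3232 + 8D) = +1357 − 6D
Setting this equal to −1463 kJ gives 6D = 2820, so D = 470 kJ/mol.

D(O-H) ≈ 470 kJ/mol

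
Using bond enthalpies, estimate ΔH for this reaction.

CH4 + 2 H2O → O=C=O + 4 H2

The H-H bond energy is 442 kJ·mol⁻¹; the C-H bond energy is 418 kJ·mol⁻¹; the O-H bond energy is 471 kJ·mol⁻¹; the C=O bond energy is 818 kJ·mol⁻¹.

Bonds broken (reactants):
  C-H: 4 × 418 = 1672
  O-H: 4 × 471 = 1884
  Σ(broken) = 3556 kJ
Bonds formed (products):
  C=O: 2 × 818 = 1636
  H-H: 4 × 442 = 1768
  Σ(formed) = 3404 kJ
ΔH = Σ(broken) − Σ(formed) = 3556 − 3404 = +152 kJ

ΔH ≈ +152 kJ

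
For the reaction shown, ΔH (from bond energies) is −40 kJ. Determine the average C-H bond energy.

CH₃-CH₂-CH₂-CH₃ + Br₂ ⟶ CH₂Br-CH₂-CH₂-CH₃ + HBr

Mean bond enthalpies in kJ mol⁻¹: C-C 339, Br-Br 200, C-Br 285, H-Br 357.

D(C-H) ≈ 402 kJ/mol

Let D be the C-H bond energy.
Σ(broken) = 1×200 + 3×339 + 10×D = 1217 + 10D
Σ(formed) = 1×285 + 3×339 + 9×D + 1×357 = 1659 + 9D
ΔH = Σ(broken) − Σ(formed) = (1217 + 10D) − (1659 + 9D) = −442 + D
Setting this equal to −40 kJ gives D = 402 kJ/mol.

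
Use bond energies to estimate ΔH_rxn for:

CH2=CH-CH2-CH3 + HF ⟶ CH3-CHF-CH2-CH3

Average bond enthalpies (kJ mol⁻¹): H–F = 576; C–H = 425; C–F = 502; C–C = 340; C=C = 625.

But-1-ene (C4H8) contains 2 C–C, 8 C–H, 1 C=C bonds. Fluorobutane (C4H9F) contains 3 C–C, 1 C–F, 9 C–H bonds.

Bonds broken (reactants):
  C–C: 2 × 340 = 680
  C–H: 8 × 425 = 3400
  C=C: 1 × 625 = 625
  H–F: 1 × 576 = 576
  Σ(broken) = 5281 kJ
Bonds formed (products):
  C–C: 3 × 340 = 1020
  C–F: 1 × 502 = 502
  C–H: 9 × 425 = 3825
  Σ(formed) = 5347 kJ
ΔH = Σ(broken) − Σ(formed) = 5281 − 5347 = −66 kJ

ΔH ≈ −66 kJ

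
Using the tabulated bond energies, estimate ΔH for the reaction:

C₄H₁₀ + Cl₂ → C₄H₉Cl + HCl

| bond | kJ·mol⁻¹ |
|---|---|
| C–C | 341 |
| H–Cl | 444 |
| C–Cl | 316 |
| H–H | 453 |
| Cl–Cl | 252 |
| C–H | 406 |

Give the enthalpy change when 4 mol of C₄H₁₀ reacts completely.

ΔH = −408 kJ

Bonds broken (reactants):
  C–C: 3 × 341 = 1023
  C–H: 10 × 406 = 4060
  Cl–Cl: 1 × 252 = 252
  Σ(broken) = 5335 kJ
Bonds formed (products):
  C–C: 3 × 341 = 1023
  C–Cl: 1 × 316 = 316
  C–H: 9 × 406 = 3654
  H–Cl: 1 × 444 = 444
  Σ(formed) = 5437 kJ
ΔH = Σ(broken) − Σ(formed) = 5335 − 5437 = −102 kJ
For 4× the reaction as written: 4 × (−102) = −408 kJ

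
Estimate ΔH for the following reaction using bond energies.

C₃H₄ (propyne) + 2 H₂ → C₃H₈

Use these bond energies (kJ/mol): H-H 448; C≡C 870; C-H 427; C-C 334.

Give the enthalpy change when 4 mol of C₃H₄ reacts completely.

ΔH = −1104 kJ

Bonds broken (reactants):
  C≡C: 1 × 870 = 870
  C-C: 1 × 334 = 334
  C-H: 4 × 427 = 1708
  H-H: 2 × 448 = 896
  Σ(broken) = 3808 kJ
Bonds formed (products):
  C-C: 2 × 334 = 668
  C-H: 8 × 427 = 3416
  Σ(formed) = 4084 kJ
ΔH = Σ(broken) − Σ(formed) = 3808 − 4084 = −276 kJ
For 4× the reaction as written: 4 × (−276) = −1104 kJ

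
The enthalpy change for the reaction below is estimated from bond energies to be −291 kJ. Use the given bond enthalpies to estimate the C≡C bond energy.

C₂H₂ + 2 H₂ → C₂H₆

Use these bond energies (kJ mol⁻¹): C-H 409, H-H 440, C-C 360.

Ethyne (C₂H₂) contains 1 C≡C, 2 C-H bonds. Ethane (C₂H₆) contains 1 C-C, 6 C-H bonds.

D(C≡C) ≈ 825 kJ/mol

Let D be the C≡C bond energy.
Σ(broken) = 1×D + 2×409 + 2×440 = 1698 + D
Σ(formed) = 1×360 + 6×409 = 2814
ΔH = Σ(broken) − Σ(formed) = (1698 + D) − (2814) = −1116 + D
Setting this equal to −291 kJ gives D = 825 kJ/mol.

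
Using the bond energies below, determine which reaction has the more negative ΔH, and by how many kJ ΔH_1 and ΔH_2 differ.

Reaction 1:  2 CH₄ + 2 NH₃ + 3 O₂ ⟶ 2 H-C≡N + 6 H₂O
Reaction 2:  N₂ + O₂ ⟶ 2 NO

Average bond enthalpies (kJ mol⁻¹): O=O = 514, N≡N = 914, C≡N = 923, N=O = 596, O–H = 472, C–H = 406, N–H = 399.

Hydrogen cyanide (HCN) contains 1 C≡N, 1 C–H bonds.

Reaction 1:
  Bonds broken (reactants):
    C–H: 8 × 406 = 3248
    N–H: 6 × 399 = 2394
    O=O: 3 × 514 = 1542
    Σ(broken) = 7184 kJ
  Bonds formed (products):
    C≡N: 2 × 923 = 1846
    C–H: 2 × 406 = 812
    O–H: 12 × 472 = 5664
    Σ(formed) = 8322 kJ
  ΔH_1 = 7184 − 8322 = −1138 kJ
Reaction 2:
  Bonds broken (reactants):
    N≡N: 1 × 914 = 914
    O=O: 1 × 514 = 514
    Σ(broken) = 1428 kJ
  Bonds formed (products):
    N=O: 2 × 596 = 1192
    Σ(formed) = 1192 kJ
  ΔH_2 = 1428 − 1192 = +236 kJ
ΔH_1 − ΔH_2 = −1374 kJ, so reaction 1 has the more negative ΔH; |ΔH_1 − ΔH_2| = 1374 kJ.

Reaction 1, by 1374 kJ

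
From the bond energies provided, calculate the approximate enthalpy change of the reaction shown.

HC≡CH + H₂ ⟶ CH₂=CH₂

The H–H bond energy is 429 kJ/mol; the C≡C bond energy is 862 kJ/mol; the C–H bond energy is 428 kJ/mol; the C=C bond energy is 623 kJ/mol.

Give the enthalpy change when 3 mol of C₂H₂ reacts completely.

ΔH = −564 kJ

Bonds broken (reactants):
  C≡C: 1 × 862 = 862
  C–H: 2 × 428 = 856
  H–H: 1 × 429 = 429
  Σ(broken) = 2147 kJ
Bonds formed (products):
  C–H: 4 × 428 = 1712
  C=C: 1 × 623 = 623
  Σ(formed) = 2335 kJ
ΔH = Σ(broken) − Σ(formed) = 2147 − 2335 = −188 kJ
For 3× the reaction as written: 3 × (−188) = −564 kJ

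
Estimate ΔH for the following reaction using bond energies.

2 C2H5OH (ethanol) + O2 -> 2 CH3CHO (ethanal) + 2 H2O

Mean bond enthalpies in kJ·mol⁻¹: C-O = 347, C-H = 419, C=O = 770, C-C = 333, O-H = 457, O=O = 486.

Bonds broken (reactants):
  C-C: 2 × 333 = 666
  C-H: 10 × 419 = 4190
  C-O: 2 × 347 = 694
  O-H: 2 × 457 = 914
  O=O: 1 × 486 = 486
  Σ(broken) = 6950 kJ
Bonds formed (products):
  C-C: 2 × 333 = 666
  C-H: 8 × 419 = 3352
  C=O: 2 × 770 = 1540
  O-H: 4 × 457 = 1828
  Σ(formed) = 7386 kJ
ΔH = Σ(broken) − Σ(formed) = 6950 − 7386 = −436 kJ

ΔH ≈ −436 kJ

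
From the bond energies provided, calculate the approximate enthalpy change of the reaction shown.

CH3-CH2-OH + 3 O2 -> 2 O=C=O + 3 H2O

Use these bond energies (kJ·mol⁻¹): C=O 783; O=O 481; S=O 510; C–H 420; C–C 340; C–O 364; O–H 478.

ΔH ≈ −1275 kJ

Bonds broken (reactants):
  C–C: 1 × 340 = 340
  C–H: 5 × 420 = 2100
  C–O: 1 × 364 = 364
  O–H: 1 × 478 = 478
  O=O: 3 × 481 = 1443
  Σ(broken) = 4725 kJ
Bonds formed (products):
  C=O: 4 × 783 = 3132
  O–H: 6 × 478 = 2868
  Σ(formed) = 6000 kJ
ΔH = Σ(broken) − Σ(formed) = 4725 − 6000 = −1275 kJ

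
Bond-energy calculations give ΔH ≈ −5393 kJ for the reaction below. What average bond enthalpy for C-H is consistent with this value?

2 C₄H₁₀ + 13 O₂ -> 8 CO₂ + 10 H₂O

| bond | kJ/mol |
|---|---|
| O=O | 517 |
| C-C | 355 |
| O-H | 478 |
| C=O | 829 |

D(C-H) ≈ 429 kJ/mol

Let D be the C-H bond energy.
Σ(broken) = 6×355 + 20×D + 13×517 = 8851 + 20D
Σ(formed) = 16×829 + 20×478 = 22824
ΔH = Σ(broken) − Σ(formed) = (8851 + 20D) − (22824) = −13973 + 20D
Setting this equal to −5393 kJ gives 20D = 8580, so D = 429 kJ/mol.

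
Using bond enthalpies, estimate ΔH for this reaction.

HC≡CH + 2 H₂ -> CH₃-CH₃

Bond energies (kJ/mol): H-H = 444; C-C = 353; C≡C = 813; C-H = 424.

Bonds broken (reactants):
  C≡C: 1 × 813 = 813
  C-H: 2 × 424 = 848
  H-H: 2 × 444 = 888
  Σ(broken) = 2549 kJ
Bonds formed (products):
  C-C: 1 × 353 = 353
  C-H: 6 × 424 = 2544
  Σ(formed) = 2897 kJ
ΔH = Σ(broken) − Σ(formed) = 2549 − 2897 = −348 kJ

ΔH ≈ −348 kJ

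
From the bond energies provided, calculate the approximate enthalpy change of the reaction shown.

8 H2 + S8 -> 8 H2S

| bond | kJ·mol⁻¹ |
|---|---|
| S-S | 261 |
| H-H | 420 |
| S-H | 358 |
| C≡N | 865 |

ΔH ≈ −280 kJ

Bonds broken (reactants):
  H-H: 8 × 420 = 3360
  S-S: 8 × 261 = 2088
  Σ(broken) = 5448 kJ
Bonds formed (products):
  S-H: 16 × 358 = 5728
  Σ(formed) = 5728 kJ
ΔH = Σ(broken) − Σ(formed) = 5448 − 5728 = −280 kJ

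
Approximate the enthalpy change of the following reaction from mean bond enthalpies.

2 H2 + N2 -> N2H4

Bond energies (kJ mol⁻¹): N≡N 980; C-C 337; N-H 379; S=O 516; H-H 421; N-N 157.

Bonds broken (reactants):
  H-H: 2 × 421 = 842
  N≡N: 1 × 980 = 980
  Σ(broken) = 1822 kJ
Bonds formed (products):
  N-H: 4 × 379 = 1516
  N-N: 1 × 157 = 157
  Σ(formed) = 1673 kJ
ΔH = Σ(broken) − Σ(formed) = 1822 − 1673 = +149 kJ

ΔH ≈ +149 kJ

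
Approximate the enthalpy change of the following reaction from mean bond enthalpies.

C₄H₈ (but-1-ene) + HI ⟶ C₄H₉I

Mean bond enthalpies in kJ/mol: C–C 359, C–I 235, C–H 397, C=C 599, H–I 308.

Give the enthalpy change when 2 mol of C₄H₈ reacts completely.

ΔH = −168 kJ

Bonds broken (reactants):
  C–C: 2 × 359 = 718
  C–H: 8 × 397 = 3176
  C=C: 1 × 599 = 599
  H–I: 1 × 308 = 308
  Σ(broken) = 4801 kJ
Bonds formed (products):
  C–C: 3 × 359 = 1077
  C–H: 9 × 397 = 3573
  C–I: 1 × 235 = 235
  Σ(formed) = 4885 kJ
ΔH = Σ(broken) − Σ(formed) = 4801 − 4885 = −84 kJ
For 2× the reaction as written: 2 × (−84) = −168 kJ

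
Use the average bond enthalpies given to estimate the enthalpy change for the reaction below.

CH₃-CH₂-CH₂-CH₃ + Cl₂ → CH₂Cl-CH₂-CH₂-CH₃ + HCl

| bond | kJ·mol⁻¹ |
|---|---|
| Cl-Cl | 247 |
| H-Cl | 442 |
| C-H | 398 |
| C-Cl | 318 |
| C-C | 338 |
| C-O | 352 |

Bonds broken (reactants):
  C-C: 3 × 338 = 1014
  C-H: 10 × 398 = 3980
  Cl-Cl: 1 × 247 = 247
  Σ(broken) = 5241 kJ
Bonds formed (products):
  C-C: 3 × 338 = 1014
  C-Cl: 1 × 318 = 318
  C-H: 9 × 398 = 3582
  H-Cl: 1 × 442 = 442
  Σ(formed) = 5356 kJ
ΔH = Σ(broken) − Σ(formed) = 5241 − 5356 = −115 kJ

ΔH ≈ −115 kJ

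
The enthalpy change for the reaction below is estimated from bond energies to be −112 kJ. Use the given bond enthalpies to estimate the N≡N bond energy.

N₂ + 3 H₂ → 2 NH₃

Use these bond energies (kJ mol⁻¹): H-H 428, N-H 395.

D(N≡N) ≈ 974 kJ/mol

Let D be the N≡N bond energy.
Σ(broken) = 3×428 + 1×D = 1284 + D
Σ(formed) = 6×395 = 2370
ΔH = Σ(broken) − Σ(formed) = (1284 + D) − (2370) = −1086 + D
Setting this equal to −112 kJ gives D = 974 kJ/mol.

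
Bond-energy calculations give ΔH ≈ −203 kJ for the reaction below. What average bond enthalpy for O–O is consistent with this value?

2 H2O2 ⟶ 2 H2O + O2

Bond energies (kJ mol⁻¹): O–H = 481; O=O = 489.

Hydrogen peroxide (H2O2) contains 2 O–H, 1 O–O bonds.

D(O–O) ≈ 143 kJ/mol

Let D be the O–O bond energy.
Σ(broken) = 4×481 + 2×D = 1924 + 2D
Σ(formed) = 4×481 + 1×489 = 2413
ΔH = Σ(broken) − Σ(formed) = (1924 + 2D) − (2413) = −489 + 2D
Setting this equal to −203 kJ gives 2D = 286, so D = 143 kJ/mol.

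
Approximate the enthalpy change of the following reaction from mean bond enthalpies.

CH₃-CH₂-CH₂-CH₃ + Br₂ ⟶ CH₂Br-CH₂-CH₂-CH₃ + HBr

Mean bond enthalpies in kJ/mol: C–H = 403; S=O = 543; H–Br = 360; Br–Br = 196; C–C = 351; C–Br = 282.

ΔH ≈ −43 kJ

Bonds broken (reactants):
  Br–Br: 1 × 196 = 196
  C–C: 3 × 351 = 1053
  C–H: 10 × 403 = 4030
  Σ(broken) = 5279 kJ
Bonds formed (products):
  C–Br: 1 × 282 = 282
  C–C: 3 × 351 = 1053
  C–H: 9 × 403 = 3627
  H–Br: 1 × 360 = 360
  Σ(formed) = 5322 kJ
ΔH = Σ(broken) − Σ(formed) = 5279 − 5322 = −43 kJ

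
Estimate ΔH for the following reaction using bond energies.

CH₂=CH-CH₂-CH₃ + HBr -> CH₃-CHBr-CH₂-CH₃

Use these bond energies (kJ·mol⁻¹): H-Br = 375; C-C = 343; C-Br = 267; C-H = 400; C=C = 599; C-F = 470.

Bonds broken (reactants):
  C-C: 2 × 343 = 686
  C-H: 8 × 400 = 3200
  C=C: 1 × 599 = 599
  H-Br: 1 × 375 = 375
  Σ(broken) = 4860 kJ
Bonds formed (products):
  C-Br: 1 × 267 = 267
  C-C: 3 × 343 = 1029
  C-H: 9 × 400 = 3600
  Σ(formed) = 4896 kJ
ΔH = Σ(broken) − Σ(formed) = 4860 − 4896 = −36 kJ

ΔH ≈ −36 kJ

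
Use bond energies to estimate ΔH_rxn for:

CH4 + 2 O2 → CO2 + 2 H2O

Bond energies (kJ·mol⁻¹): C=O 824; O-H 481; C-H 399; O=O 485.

Bonds broken (reactants):
  C-H: 4 × 399 = 1596
  O=O: 2 × 485 = 970
  Σ(broken) = 2566 kJ
Bonds formed (products):
  C=O: 2 × 824 = 1648
  O-H: 4 × 481 = 1924
  Σ(formed) = 3572 kJ
ΔH = Σ(broken) − Σ(formed) = 2566 − 3572 = −1006 kJ

ΔH ≈ −1006 kJ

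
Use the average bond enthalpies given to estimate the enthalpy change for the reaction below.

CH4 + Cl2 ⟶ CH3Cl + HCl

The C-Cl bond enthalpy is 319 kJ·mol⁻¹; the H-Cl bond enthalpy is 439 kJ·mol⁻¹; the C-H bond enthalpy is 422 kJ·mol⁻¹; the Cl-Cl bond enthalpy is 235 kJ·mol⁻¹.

ΔH ≈ −101 kJ

Bonds broken (reactants):
  C-H: 4 × 422 = 1688
  Cl-Cl: 1 × 235 = 235
  Σ(broken) = 1923 kJ
Bonds formed (products):
  C-Cl: 1 × 319 = 319
  C-H: 3 × 422 = 1266
  H-Cl: 1 × 439 = 439
  Σ(formed) = 2024 kJ
ΔH = Σ(broken) − Σ(formed) = 1923 − 2024 = −101 kJ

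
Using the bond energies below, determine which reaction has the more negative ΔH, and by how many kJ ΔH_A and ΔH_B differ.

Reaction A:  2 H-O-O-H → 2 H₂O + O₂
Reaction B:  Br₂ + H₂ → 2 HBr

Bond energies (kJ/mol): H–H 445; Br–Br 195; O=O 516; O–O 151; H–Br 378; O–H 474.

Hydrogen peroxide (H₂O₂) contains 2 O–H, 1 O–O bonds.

Reaction A, by 98 kJ

Reaction A:
  Bonds broken (reactants):
    O–H: 4 × 474 = 1896
    O–O: 2 × 151 = 302
    Σ(broken) = 2198 kJ
  Bonds formed (products):
    O–H: 4 × 474 = 1896
    O=O: 1 × 516 = 516
    Σ(formed) = 2412 kJ
  ΔH_A = 2198 − 2412 = −214 kJ
Reaction B:
  Bonds broken (reactants):
    Br–Br: 1 × 195 = 195
    H–H: 1 × 445 = 445
    Σ(broken) = 640 kJ
  Bonds formed (products):
    H–Br: 2 × 378 = 756
    Σ(formed) = 756 kJ
  ΔH_B = 640 − 756 = −116 kJ
ΔH_A − ΔH_B = −98 kJ, so reaction A has the more negative ΔH; |ΔH_A − ΔH_B| = 98 kJ.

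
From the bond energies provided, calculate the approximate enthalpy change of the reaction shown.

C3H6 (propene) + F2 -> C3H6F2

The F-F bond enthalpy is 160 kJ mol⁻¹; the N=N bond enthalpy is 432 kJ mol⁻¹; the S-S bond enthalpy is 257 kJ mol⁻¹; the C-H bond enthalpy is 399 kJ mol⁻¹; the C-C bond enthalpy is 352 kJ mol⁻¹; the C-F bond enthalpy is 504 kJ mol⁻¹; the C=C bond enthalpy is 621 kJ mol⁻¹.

ΔH ≈ −579 kJ

Bonds broken (reactants):
  C-C: 1 × 352 = 352
  C-H: 6 × 399 = 2394
  C=C: 1 × 621 = 621
  F-F: 1 × 160 = 160
  Σ(broken) = 3527 kJ
Bonds formed (products):
  C-C: 2 × 352 = 704
  C-F: 2 × 504 = 1008
  C-H: 6 × 399 = 2394
  Σ(formed) = 4106 kJ
ΔH = Σ(broken) − Σ(formed) = 3527 − 4106 = −579 kJ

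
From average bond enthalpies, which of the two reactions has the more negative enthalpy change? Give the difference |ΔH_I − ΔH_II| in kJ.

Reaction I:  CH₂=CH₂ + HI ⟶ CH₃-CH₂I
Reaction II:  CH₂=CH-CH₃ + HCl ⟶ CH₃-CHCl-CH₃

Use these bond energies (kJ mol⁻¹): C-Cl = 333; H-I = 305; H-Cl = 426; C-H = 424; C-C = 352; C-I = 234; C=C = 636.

Reaction I:
  Bonds broken (reactants):
    C-H: 4 × 424 = 1696
    C=C: 1 × 636 = 636
    H-I: 1 × 305 = 305
    Σ(broken) = 2637 kJ
  Bonds formed (products):
    C-C: 1 × 352 = 352
    C-H: 5 × 424 = 2120
    C-I: 1 × 234 = 234
    Σ(formed) = 2706 kJ
  ΔH_I = 2637 − 2706 = −69 kJ
Reaction II:
  Bonds broken (reactants):
    C-C: 1 × 352 = 352
    C-H: 6 × 424 = 2544
    C=C: 1 × 636 = 636
    H-Cl: 1 × 426 = 426
    Σ(broken) = 3958 kJ
  Bonds formed (products):
    C-C: 2 × 352 = 704
    C-Cl: 1 × 333 = 333
    C-H: 7 × 424 = 2968
    Σ(formed) = 4005 kJ
  ΔH_II = 3958 − 4005 = −47 kJ
ΔH_I − ΔH_II = −22 kJ, so reaction I has the more negative ΔH; |ΔH_I − ΔH_II| = 22 kJ.

Reaction I, by 22 kJ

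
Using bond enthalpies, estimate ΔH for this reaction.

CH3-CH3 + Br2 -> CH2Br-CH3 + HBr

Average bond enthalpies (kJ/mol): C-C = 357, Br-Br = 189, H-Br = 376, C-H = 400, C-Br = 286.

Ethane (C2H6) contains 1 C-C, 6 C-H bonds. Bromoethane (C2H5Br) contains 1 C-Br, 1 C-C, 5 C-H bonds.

Bonds broken (reactants):
  Br-Br: 1 × 189 = 189
  C-C: 1 × 357 = 357
  C-H: 6 × 400 = 2400
  Σ(broken) = 2946 kJ
Bonds formed (products):
  C-Br: 1 × 286 = 286
  C-C: 1 × 357 = 357
  C-H: 5 × 400 = 2000
  H-Br: 1 × 376 = 376
  Σ(formed) = 3019 kJ
ΔH = Σ(broken) − Σ(formed) = 2946 − 3019 = −73 kJ

ΔH ≈ −73 kJ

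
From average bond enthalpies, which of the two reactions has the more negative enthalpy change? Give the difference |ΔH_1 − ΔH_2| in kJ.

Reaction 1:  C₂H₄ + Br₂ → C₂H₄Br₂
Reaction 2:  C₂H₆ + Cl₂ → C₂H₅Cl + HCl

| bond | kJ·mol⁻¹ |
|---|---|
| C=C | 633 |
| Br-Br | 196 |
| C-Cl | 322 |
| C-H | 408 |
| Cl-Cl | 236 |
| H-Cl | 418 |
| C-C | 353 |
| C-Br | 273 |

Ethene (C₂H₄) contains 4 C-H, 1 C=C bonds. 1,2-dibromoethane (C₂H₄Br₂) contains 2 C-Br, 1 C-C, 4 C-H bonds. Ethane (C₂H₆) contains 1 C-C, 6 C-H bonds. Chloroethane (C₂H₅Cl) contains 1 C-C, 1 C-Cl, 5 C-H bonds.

Reaction 2, by 26 kJ

Reaction 1:
  Bonds broken (reactants):
    Br-Br: 1 × 196 = 196
    C-H: 4 × 408 = 1632
    C=C: 1 × 633 = 633
    Σ(broken) = 2461 kJ
  Bonds formed (products):
    C-Br: 2 × 273 = 546
    C-C: 1 × 353 = 353
    C-H: 4 × 408 = 1632
    Σ(formed) = 2531 kJ
  ΔH_1 = 2461 − 2531 = −70 kJ
Reaction 2:
  Bonds broken (reactants):
    C-C: 1 × 353 = 353
    C-H: 6 × 408 = 2448
    Cl-Cl: 1 × 236 = 236
    Σ(broken) = 3037 kJ
  Bonds formed (products):
    C-C: 1 × 353 = 353
    C-Cl: 1 × 322 = 322
    C-H: 5 × 408 = 2040
    H-Cl: 1 × 418 = 418
    Σ(formed) = 3133 kJ
  ΔH_2 = 3037 − 3133 = −96 kJ
ΔH_1 − ΔH_2 = +26 kJ, so reaction 2 has the more negative ΔH; |ΔH_1 − ΔH_2| = 26 kJ.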